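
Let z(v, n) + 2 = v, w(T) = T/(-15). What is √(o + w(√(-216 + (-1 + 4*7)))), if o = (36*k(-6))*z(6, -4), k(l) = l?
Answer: √(-21600 - 5*I*√21)/5 ≈ 0.01559 - 29.394*I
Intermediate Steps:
w(T) = -T/15 (w(T) = T*(-1/15) = -T/15)
z(v, n) = -2 + v
o = -864 (o = (36*(-6))*(-2 + 6) = -216*4 = -864)
√(o + w(√(-216 + (-1 + 4*7)))) = √(-864 - √(-216 + (-1 + 4*7))/15) = √(-864 - √(-216 + (-1 + 28))/15) = √(-864 - √(-216 + 27)/15) = √(-864 - I*√21/5)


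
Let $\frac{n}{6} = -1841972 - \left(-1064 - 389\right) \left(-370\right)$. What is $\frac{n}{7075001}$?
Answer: $- \frac{14277492}{7075001} \approx -2.018$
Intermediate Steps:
$n = -14277492$ ($n = 6 \left(-1841972 - \left(-1064 - 389\right) \left(-370\right)\right) = 6 \left(-1841972 - \left(-1453\right) \left(-370\right)\right) = 6 \left(-1841972 - 537610\right) = 6 \left(-2379582\right) = -14277492$)
$\frac{n}{7075001} = - \frac{14277492}{7075001}$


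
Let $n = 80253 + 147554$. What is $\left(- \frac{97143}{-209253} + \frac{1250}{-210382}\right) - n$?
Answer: $- \frac{1671457018706491}{7337177441} \approx -2.2781 \cdot 10^{5}$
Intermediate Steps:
$n = 227807$
$\left(- \frac{97143}{-209253} + \frac{1250}{-210382}\right) - n = \left(- \frac{97143}{-209253} + \frac{1250}{-210382}\right) - 227807 = \left(\left(-97143\right) \left(- \frac{1}{209253}\right) + 1250 \left(- \frac{1}{210382}\right)\right) - 227807 = \left(\frac{32381}{69751} - \frac{625}{105191}\right) - 227807 = \frac{3362595396}{7337177441} - 227807 = - \frac{1671457018706491}{7337177441}$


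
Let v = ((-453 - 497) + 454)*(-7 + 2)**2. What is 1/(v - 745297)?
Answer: -1/757697 ≈ -1.3198e-6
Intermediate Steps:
v = -12400 (v = (-950 + 454)*(-5)**2 = -496*25 = -12400)
1/(v - 745297) = 1/(-12400 - 745297) = 1/(-757697) = -1/757697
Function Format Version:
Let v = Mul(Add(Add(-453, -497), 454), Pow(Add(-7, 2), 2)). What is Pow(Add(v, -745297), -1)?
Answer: Rational(-1, 757697) ≈ -1.3198e-6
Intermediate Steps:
v = -12400 (v = Mul(Add(-950, 454), Pow(-5, 2)) = Mul(-496, 25) = -12400)
Pow(Add(v, -745297), -1) = Pow(Add(-12400, -745297), -1) = Pow(-757697, -1) = Rational(-1, 757697)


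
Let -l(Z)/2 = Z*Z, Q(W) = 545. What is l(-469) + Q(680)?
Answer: -439377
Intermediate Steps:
l(Z) = -2*Z**2 (l(Z) = -2*Z*Z = -2*Z**2)
l(-469) + Q(680) = -2*(-469)**2 + 545 = -2*219961 + 545 = -439922 + 545 = -439377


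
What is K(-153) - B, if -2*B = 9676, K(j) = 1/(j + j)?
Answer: 1480427/306 ≈ 4838.0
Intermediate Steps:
K(j) = 1/(2*j)
B = -4838 (B = -1/2*9676 = -4838)
K(-153) - B = (1/2)/(-153) - 1*(-4838) = (1/2)*(-1/153) + 4838 = -1/306 + 4838 = 1480427/306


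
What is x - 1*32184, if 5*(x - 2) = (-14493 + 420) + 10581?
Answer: -164402/5 ≈ -32880.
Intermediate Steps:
x = -3482/5 (x = 2 + ((-14493 + 420) + 10581)/5 = 2 + (-14073 + 10581)/5 = 2 + (1/5)*(-3492) = 2 - 3492/5 = -3482/5 ≈ -696.40)
x - 1*32184 = -3482/5 - 1*32184 = -3482/5 - 32184 = -164402/5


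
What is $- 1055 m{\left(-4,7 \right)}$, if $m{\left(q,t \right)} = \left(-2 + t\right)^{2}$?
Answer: $-26375$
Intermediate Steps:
$- 1055 m{\left(-4,7 \right)} = - 1055 \left(-2 + 7\right)^{2} = - 1055 \cdot 5^{2} = \left(-1055\right) 25 = -26375$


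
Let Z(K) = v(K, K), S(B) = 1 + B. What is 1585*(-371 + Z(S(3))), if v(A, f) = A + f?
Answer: -575355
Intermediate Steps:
Z(K) = 2*K (Z(K) = K + K = 2*K)
1585*(-371 + Z(S(3))) = 1585*(-371 + 2*(1 + 3)) = 1585*(-371 + 2*4) = 1585*(-371 + 8) = 1585*(-363) = -575355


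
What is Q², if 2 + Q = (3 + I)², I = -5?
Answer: 4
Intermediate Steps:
Q = 2 (Q = -2 + (3 - 5)² = -2 + (-2)² = -2 + 4 = 2)
Q² = 2² = 4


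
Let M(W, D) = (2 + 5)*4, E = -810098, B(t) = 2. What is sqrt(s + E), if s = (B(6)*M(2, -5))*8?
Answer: 5*I*sqrt(32386) ≈ 899.81*I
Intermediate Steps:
M(W, D) = 28 (M(W, D) = 7*4 = 28)
s = 448 (s = (2*28)*8 = 56*8 = 448)
sqrt(s + E) = sqrt(448 - 810098) = sqrt(-809650) = 5*I*sqrt(32386)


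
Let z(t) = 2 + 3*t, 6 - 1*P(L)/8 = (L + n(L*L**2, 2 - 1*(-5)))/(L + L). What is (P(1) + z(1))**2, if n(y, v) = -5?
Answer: 4761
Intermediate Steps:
P(L) = 48 - 4*(-5 + L)/L (P(L) = 48 - 8*(L - 5)/(L + L) = 48 - 8*(-5 + L)/(2*L) = 48 - 8*(-5 + L)*1/(2*L) = 48 - 4*(-5 + L)/L)
(P(1) + z(1))**2 = ((44 + 20/1) + (2 + 3*1))**2 = ((44 + 20*1) + (2 + 3))**2 = ((44 + 20) + 5)**2 = (64 + 5)**2 = 69**2 = 4761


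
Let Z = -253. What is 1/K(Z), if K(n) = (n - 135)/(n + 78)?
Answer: 175/388 ≈ 0.45103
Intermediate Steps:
K(n) = (-135 + n)/(78 + n)
1/K(Z) = 1/((-135 - 253)/(78 - 253)) = 1/(-388/(-175)) = 1/(-1/175*(-388)) = 1/(388/175) = 175/388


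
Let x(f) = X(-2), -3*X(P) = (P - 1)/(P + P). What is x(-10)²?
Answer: 1/16 ≈ 0.062500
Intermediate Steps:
X(P) = -(-1 + P)/(6*P) (X(P) = -(P - 1)/(3*(P + P)) = -(-1 + P)/(3*(2*P)) = -(-1 + P)*1/(2*P)/3 = -(-1 + P)/(6*P))
x(f) = -¼ (x(f) = (⅙)*(1 - 1*(-2))/(-2) = (⅙)*(-½)*(1 + 2) = (⅙)*(-½)*3 = -¼)
x(-10)² = (-¼)² = 1/16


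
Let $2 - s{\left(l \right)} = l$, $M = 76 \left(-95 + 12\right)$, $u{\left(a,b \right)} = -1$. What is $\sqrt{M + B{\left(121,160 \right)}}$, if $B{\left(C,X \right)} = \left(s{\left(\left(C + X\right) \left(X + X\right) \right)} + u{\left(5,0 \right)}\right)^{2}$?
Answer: $\sqrt{8085420253} \approx 89919.0$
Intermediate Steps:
$M = -6308$ ($M = 76 \left(-83\right) = -6308$)
$s{\left(l \right)} = 2 - l$
$B{\left(C,X \right)} = \left(1 - 2 X \left(C + X\right)\right)^{2}$ ($B{\left(C,X \right)} = \left(\left(2 - \left(C + X\right) \left(X + X\right)\right) - 1\right)^{2} = \left(\left(2 - \left(C + X\right) 2 X\right) - 1\right)^{2} = \left(\left(2 - 2 X \left(C + X\right)\right) - 1\right)^{2} = \left(1 - 2 X \left(C + X\right)\right)^{2}$)
$\sqrt{M + B{\left(121,160 \right)}} = \sqrt{-6308 + \left(-1 + 2 \cdot 160 \left(121 + 160\right)\right)^{2}} = \sqrt{-6308 + \left(-1 + 2 \cdot 160 \cdot 281\right)^{2}} = \sqrt{-6308 + \left(-1 + 89920\right)^{2}} = \sqrt{-6308 + 89919^{2}} = \sqrt{-6308 + 8085426561} = \sqrt{8085420253}$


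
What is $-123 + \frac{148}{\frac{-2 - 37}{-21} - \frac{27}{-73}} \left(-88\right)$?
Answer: $- \frac{3397619}{569} \approx -5971.2$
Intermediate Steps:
$-123 + \frac{148}{\frac{-2 - 37}{-21} - \frac{27}{-73}} \left(-88\right) = -123 + \frac{148}{\left(-39\right) \left(- \frac{1}{21}\right) - - \frac{27}{73}} \left(-88\right) = -123 + \frac{148}{\frac{13}{7} + \frac{27}{73}} \left(-88\right) = -123 + \frac{148}{\frac{1138}{511}} \left(-88\right) = -123 + 148 \cdot \frac{511}{1138} \left(-88\right) = -123 + \frac{37814}{569} \left(-88\right) = -123 - \frac{3327632}{569} = - \frac{3397619}{569}$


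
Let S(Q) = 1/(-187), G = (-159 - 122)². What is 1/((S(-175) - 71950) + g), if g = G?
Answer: 187/1311056 ≈ 0.00014263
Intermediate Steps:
G = 78961 (G = (-281)² = 78961)
S(Q) = -1/187
g = 78961
1/((S(-175) - 71950) + g) = 1/((-1/187 - 71950) + 78961) = 1/(-13454651/187 + 78961) = 1/(1311056/187) = 187/1311056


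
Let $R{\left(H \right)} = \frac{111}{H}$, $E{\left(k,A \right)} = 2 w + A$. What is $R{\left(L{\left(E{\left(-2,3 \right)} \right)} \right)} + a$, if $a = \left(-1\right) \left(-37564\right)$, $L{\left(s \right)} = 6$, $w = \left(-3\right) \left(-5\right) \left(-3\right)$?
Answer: $\frac{75165}{2} \approx 37583.0$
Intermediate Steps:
$w = -45$ ($w = 15 \left(-3\right) = -45$)
$E{\left(k,A \right)} = -90 + A$ ($E{\left(k,A \right)} = 2 \left(-45\right) + A = -90 + A$)
$a = 37564$
$R{\left(L{\left(E{\left(-2,3 \right)} \right)} \right)} + a = \frac{111}{6} + 37564 = 111 \cdot \frac{1}{6} + 37564 = \frac{37}{2} + 37564 = \frac{75165}{2}$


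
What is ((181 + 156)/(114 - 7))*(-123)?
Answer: -41451/107 ≈ -387.39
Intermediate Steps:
((181 + 156)/(114 - 7))*(-123) = (337/107)*(-123) = -41451/107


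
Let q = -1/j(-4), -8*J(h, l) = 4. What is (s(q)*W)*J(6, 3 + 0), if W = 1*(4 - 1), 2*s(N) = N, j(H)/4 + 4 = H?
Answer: -3/128 ≈ -0.023438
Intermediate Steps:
j(H) = -16 + 4*H
J(h, l) = -1/2 (J(h, l) = -1/8*4 = -1/2)
q = 1/32 (q = -1/(-16 + 4*(-4)) = -1/(-16 - 16) = -1/(-32) = -1*(-1/32) = 1/32 ≈ 0.031250)
s(N) = N/2
W = 3 (W = 1*3 = 3)
(s(q)*W)*J(6, 3 + 0) = (((1/2)*(1/32))*3)*(-1/2) = ((1/64)*3)*(-1/2) = (3/64)*(-1/2) = -3/128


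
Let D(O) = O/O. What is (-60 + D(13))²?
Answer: 3481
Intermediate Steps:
D(O) = 1
(-60 + D(13))² = (-60 + 1)² = (-59)² = 3481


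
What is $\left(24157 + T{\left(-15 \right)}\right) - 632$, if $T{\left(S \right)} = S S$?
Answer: $23750$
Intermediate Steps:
$T{\left(S \right)} = S^{2}$
$\left(24157 + T{\left(-15 \right)}\right) - 632 = \left(24157 + \left(-15\right)^{2}\right) - 632 = \left(24157 + 225\right) + \left(-9908 + 9276\right) = 24382 - 632 = 23750$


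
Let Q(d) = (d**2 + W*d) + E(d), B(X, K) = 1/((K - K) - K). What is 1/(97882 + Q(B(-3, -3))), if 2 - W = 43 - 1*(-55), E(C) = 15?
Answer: 9/880786 ≈ 1.0218e-5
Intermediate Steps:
W = -96 (W = 2 - (43 - 1*(-55)) = 2 - (43 + 55) = 2 - 1*98 = 2 - 98 = -96)
B(X, K) = -1/K (B(X, K) = 1/(0 - K) = 1/(-K) = -1/K)
Q(d) = 15 + d**2 - 96*d (Q(d) = (d**2 - 96*d) + 15 = 15 + d**2 - 96*d)
1/(97882 + Q(B(-3, -3))) = 1/(97882 + (15 + (-1/(-3))**2 - (-96)/(-3))) = 1/(97882 + (15 + (-1*(-1/3))**2 - (-96)*(-1)/3)) = 1/(97882 + (15 + (1/3)**2 - 96*1/3)) = 1/(97882 + (15 + 1/9 - 32)) = 1/(97882 - 152/9) = 1/(880786/9) = 9/880786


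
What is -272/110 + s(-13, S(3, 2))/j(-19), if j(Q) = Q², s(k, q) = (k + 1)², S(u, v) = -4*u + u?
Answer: -41176/19855 ≈ -2.0738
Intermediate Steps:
S(u, v) = -3*u
s(k, q) = (1 + k)²
-272/110 + s(-13, S(3, 2))/j(-19) = -272/110 + (1 - 13)²/((-19)²) = -272*1/110 + (-12)²/361 = -136/55 + 144*(1/361) = -136/55 + 144/361 = -41176/19855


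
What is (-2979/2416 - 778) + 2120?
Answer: 3239293/2416 ≈ 1340.8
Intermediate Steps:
(-2979/2416 - 778) + 2120 = -1882627/2416 + 2120 = 3239293/2416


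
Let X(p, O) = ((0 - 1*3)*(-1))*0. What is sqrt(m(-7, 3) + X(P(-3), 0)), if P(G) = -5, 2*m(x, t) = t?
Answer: sqrt(6)/2 ≈ 1.2247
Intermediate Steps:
m(x, t) = t/2
X(p, O) = 0 (X(p, O) = ((0 - 3)*(-1))*0 = -3*(-1)*0 = 3*0 = 0)
sqrt(m(-7, 3) + X(P(-3), 0)) = sqrt((1/2)*3 + 0) = sqrt(3/2 + 0) = sqrt(3/2) = sqrt(6)/2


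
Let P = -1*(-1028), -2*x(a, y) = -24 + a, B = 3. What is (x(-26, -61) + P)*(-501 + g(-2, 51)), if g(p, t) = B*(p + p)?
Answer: -540189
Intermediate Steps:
x(a, y) = 12 - a/2 (x(a, y) = -(-24 + a)/2 = 12 - a/2)
g(p, t) = 6*p (g(p, t) = 3*(p + p) = 3*(2*p) = 6*p)
P = 1028
(x(-26, -61) + P)*(-501 + g(-2, 51)) = ((12 - ½*(-26)) + 1028)*(-501 + 6*(-2)) = ((12 + 13) + 1028)*(-501 - 12) = (25 + 1028)*(-513) = 1053*(-513) = -540189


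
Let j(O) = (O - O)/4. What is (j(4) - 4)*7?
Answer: -28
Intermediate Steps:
j(O) = 0 (j(O) = 0*(¼) = 0)
(j(4) - 4)*7 = (0 - 4)*7 = -4*7 = -28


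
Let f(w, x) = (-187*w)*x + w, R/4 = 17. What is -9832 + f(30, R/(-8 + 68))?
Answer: -16160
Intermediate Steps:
R = 68 (R = 4*17 = 68)
f(w, x) = w - 187*w*x (f(w, x) = -187*w*x + w = w - 187*w*x)
-9832 + f(30, R/(-8 + 68)) = -9832 + 30*(1 - 12716/(-8 + 68)) = -9832 + 30*(1 - 12716/60) = -9832 + 30*(1 - 187*17/15) = -9832 + 30*(1 - 3179/15) = -9832 + 30*(-3164/15) = -9832 - 6328 = -16160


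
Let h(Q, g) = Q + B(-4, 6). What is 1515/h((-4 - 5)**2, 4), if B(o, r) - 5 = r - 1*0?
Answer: 1515/92 ≈ 16.467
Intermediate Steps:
B(o, r) = 5 + r (B(o, r) = 5 + (r - 1*0) = 5 + (r + 0) = 5 + r)
h(Q, g) = 11 + Q (h(Q, g) = Q + (5 + 6) = Q + 11 = 11 + Q)
1515/h((-4 - 5)**2, 4) = 1515/(11 + (-4 - 5)**2) = 1515/(11 + (-9)**2) = 1515/(11 + 81) = 1515/92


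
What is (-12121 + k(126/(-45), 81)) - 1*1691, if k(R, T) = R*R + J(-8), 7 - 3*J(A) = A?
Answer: -344979/25 ≈ -13799.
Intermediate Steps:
J(A) = 7/3 - A/3
k(R, T) = 5 + R**2 (k(R, T) = R*R + (7/3 - 1/3*(-8)) = R**2 + (7/3 + 8/3) = R**2 + 5 = 5 + R**2)
(-12121 + k(126/(-45), 81)) - 1*1691 = (-12121 + (5 + (126/(-45))**2)) - 1*1691 = (-12121 + (5 + (126*(-1/45))**2)) - 1691 = (-12121 + (5 + (-14/5)**2)) - 1691 = (-12121 + (5 + 196/25)) - 1691 = (-12121 + 321/25) - 1691 = -302704/25 - 1691 = -344979/25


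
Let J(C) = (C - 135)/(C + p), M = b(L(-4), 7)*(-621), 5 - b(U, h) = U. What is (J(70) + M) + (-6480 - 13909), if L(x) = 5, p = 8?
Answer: -122339/6 ≈ -20390.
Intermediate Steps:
b(U, h) = 5 - U
M = 0 (M = (5 - 1*5)*(-621) = (5 - 5)*(-621) = 0*(-621) = 0)
J(C) = (-135 + C)/(8 + C) (J(C) = (C - 135)/(C + 8) = (-135 + C)/(8 + C))
(J(70) + M) + (-6480 - 13909) = ((-135 + 70)/(8 + 70) + 0) + (-6480 - 13909) = (-65/78 + 0) - 20389 = ((1/78)*(-65) + 0) - 20389 = (-⅚ + 0) - 20389 = -⅚ - 20389 = -122339/6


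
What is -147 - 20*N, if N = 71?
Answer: -1567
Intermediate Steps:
-147 - 20*N = -147 - 20*71 = -147 - 1420 = -1567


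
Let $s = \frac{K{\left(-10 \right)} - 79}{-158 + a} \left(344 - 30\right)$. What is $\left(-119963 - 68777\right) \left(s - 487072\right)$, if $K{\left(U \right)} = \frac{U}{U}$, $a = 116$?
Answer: $\frac{642739348280}{7} \approx 9.182 \cdot 10^{10}$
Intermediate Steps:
$K{\left(U \right)} = 1$
$s = \frac{4082}{7}$ ($s = \frac{1 - 79}{-158 + 116} \left(344 - 30\right) = - \frac{78}{-42} \cdot 314 = \left(-78\right) \left(- \frac{1}{42}\right) 314 = \frac{13}{7} \cdot 314 = \frac{4082}{7} \approx 583.14$)
$\left(-119963 - 68777\right) \left(s - 487072\right) = \left(-119963 - 68777\right) \left(\frac{4082}{7} - 487072\right) = \left(-188740\right) \left(- \frac{3405422}{7}\right) = \frac{642739348280}{7}$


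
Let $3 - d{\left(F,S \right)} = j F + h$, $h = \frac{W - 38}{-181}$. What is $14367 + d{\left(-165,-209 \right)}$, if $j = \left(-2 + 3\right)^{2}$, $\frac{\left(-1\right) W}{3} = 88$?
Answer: $\frac{2630533}{181} \approx 14533.0$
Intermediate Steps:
$W = -264$ ($W = \left(-3\right) 88 = -264$)
$j = 1$ ($j = 1^{2} = 1$)
$h = \frac{302}{181}$ ($h = \frac{-264 - 38}{-181} = \left(-264 - 38\right) \left(- \frac{1}{181}\right) = \left(-302\right) \left(- \frac{1}{181}\right) = \frac{302}{181} \approx 1.6685$)
$d{\left(F,S \right)} = \frac{241}{181} - F$ ($d{\left(F,S \right)} = 3 - \left(1 F + \frac{302}{181}\right) = 3 - \left(F + \frac{302}{181}\right) = 3 - \left(\frac{302}{181} + F\right) = \frac{241}{181} - F$)
$14367 + d{\left(-165,-209 \right)} = 14367 + \left(\frac{241}{181} - -165\right) = 14367 + \left(\frac{241}{181} + 165\right) = 14367 + \frac{30106}{181} = \frac{2630533}{181}$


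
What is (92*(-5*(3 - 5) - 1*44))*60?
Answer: -187680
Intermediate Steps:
(92*(-5*(3 - 5) - 1*44))*60 = (92*(-5*(-2) - 44))*60 = (92*(10 - 44))*60 = (92*(-34))*60 = -3128*60 = -187680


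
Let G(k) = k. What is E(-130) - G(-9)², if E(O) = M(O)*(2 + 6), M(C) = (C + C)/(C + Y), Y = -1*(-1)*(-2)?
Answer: -2153/33 ≈ -65.242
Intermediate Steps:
Y = -2 (Y = 1*(-2) = -2)
M(C) = 2*C/(-2 + C) (M(C) = (C + C)/(C - 2) = (2*C)/(-2 + C) = 2*C/(-2 + C))
E(O) = 16*O/(-2 + O) (E(O) = (2*O/(-2 + O))*(2 + 6) = (2*O/(-2 + O))*8 = 16*O/(-2 + O))
E(-130) - G(-9)² = 16*(-130)/(-2 - 130) - 1*(-9)² = 16*(-130)/(-132) - 1*81 = 16*(-130)*(-1/132) - 81 = 520/33 - 81 = -2153/33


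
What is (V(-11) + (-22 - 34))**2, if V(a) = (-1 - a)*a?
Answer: 27556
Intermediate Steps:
V(a) = a*(-1 - a)
(V(-11) + (-22 - 34))**2 = (-1*(-11)*(1 - 11) + (-22 - 34))**2 = (-1*(-11)*(-10) - 56)**2 = (-110 - 56)**2 = (-166)**2 = 27556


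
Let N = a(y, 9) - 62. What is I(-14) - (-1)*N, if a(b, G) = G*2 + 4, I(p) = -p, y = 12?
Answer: -26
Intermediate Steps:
a(b, G) = 4 + 2*G (a(b, G) = 2*G + 4 = 4 + 2*G)
N = -40 (N = (4 + 2*9) - 62 = (4 + 18) - 62 = 22 - 62 = -40)
I(-14) - (-1)*N = -1*(-14) - (-1)*(-40) = 14 - 1*40 = 14 - 40 = -26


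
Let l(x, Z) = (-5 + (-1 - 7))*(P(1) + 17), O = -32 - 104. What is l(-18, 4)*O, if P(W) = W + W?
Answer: 33592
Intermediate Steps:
P(W) = 2*W
O = -136
l(x, Z) = -247 (l(x, Z) = (-5 + (-1 - 7))*(2*1 + 17) = (-5 - 8)*(2 + 17) = -13*19 = -247)
l(-18, 4)*O = -247*(-136) = 33592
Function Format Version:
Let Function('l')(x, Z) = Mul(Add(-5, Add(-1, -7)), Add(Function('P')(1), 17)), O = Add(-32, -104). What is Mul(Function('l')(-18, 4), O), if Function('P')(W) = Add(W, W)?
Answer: 33592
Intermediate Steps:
Function('P')(W) = Mul(2, W)
O = -136
Function('l')(x, Z) = -247 (Function('l')(x, Z) = Mul(Add(-5, Add(-1, -7)), Add(Mul(2, 1), 17)) = Mul(Add(-5, -8), Add(2, 17)) = Mul(-13, 19) = -247)
Mul(Function('l')(-18, 4), O) = Mul(-247, -136) = 33592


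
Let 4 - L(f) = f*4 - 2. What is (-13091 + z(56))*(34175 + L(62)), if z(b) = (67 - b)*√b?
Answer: -444216903 + 746526*√14 ≈ -4.4142e+8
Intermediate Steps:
z(b) = √b*(67 - b)
L(f) = 6 - 4*f (L(f) = 4 - (f*4 - 2) = 4 - (4*f - 2) = 4 - (-2 + 4*f) = 4 + (2 - 4*f) = 6 - 4*f)
(-13091 + z(56))*(34175 + L(62)) = (-13091 + √56*(67 - 1*56))*(34175 + (6 - 4*62)) = (-13091 + (2*√14)*(67 - 56))*(34175 + (6 - 248)) = (-13091 + (2*√14)*11)*(34175 - 242) = (-13091 + 22*√14)*33933 = -444216903 + 746526*√14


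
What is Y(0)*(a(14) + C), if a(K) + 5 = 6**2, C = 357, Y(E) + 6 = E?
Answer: -2328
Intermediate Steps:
Y(E) = -6 + E
a(K) = 31 (a(K) = -5 + 6**2 = -5 + 36 = 31)
Y(0)*(a(14) + C) = (-6 + 0)*(31 + 357) = -6*388 = -2328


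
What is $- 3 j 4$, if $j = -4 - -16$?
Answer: $-144$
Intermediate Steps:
$j = 12$ ($j = -4 + 16 = 12$)
$- 3 j 4 = \left(-3\right) 12 \cdot 4 = \left(-36\right) 4 = -144$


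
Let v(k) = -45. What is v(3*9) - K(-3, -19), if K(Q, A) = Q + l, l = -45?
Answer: 3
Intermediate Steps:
K(Q, A) = -45 + Q (K(Q, A) = Q - 45 = -45 + Q)
v(3*9) - K(-3, -19) = -45 - (-45 - 3) = -45 - 1*(-48) = -45 + 48 = 3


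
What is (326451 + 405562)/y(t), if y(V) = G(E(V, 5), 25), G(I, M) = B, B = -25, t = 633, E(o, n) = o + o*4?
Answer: -732013/25 ≈ -29281.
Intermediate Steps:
E(o, n) = 5*o (E(o, n) = o + 4*o = 5*o)
G(I, M) = -25
y(V) = -25
(326451 + 405562)/y(t) = (326451 + 405562)/(-25) = 732013*(-1/25) = -732013/25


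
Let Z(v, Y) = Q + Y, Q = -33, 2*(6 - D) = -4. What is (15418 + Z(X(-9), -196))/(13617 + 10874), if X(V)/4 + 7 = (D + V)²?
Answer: 15189/24491 ≈ 0.62019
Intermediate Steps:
D = 8 (D = 6 - ½*(-4) = 6 + 2 = 8)
X(V) = -28 + 4*(8 + V)²
Z(v, Y) = -33 + Y
(15418 + Z(X(-9), -196))/(13617 + 10874) = (15418 + (-33 - 196))/(13617 + 10874) = (15418 - 229)/24491 = 15189*(1/24491) = 15189/24491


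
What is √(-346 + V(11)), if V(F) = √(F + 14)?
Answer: I*√341 ≈ 18.466*I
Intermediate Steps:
V(F) = √(14 + F)
√(-346 + V(11)) = √(-346 + √(14 + 11)) = √(-346 + √25) = √(-346 + 5) = √(-341) = I*√341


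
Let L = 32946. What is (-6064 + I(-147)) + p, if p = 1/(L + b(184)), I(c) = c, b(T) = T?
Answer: -205770429/33130 ≈ -6211.0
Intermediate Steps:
p = 1/33130 (p = 1/(32946 + 184) = 1/33130 ≈ 3.0184e-5)
(-6064 + I(-147)) + p = (-6064 - 147) + 1/33130 = -6211 + 1/33130 = -205770429/33130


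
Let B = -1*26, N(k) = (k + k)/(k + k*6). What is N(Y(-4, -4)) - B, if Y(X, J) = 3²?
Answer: 184/7 ≈ 26.286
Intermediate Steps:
Y(X, J) = 9
N(k) = 2/7 (N(k) = (2*k)/(k + 6*k) = (2*k)/((7*k)) = (2*k)*(1/(7*k)) = 2/7)
B = -26
N(Y(-4, -4)) - B = 2/7 - 1*(-26) = 2/7 + 26 = 184/7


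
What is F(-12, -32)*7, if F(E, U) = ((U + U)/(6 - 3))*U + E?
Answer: 14084/3 ≈ 4694.7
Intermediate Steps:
F(E, U) = E + 2*U²/3 (F(E, U) = ((2*U)/3)*U + E = ((2*U)*(⅓))*U + E = (2*U/3)*U + E = 2*U²/3 + E = E + 2*U²/3)
F(-12, -32)*7 = (-12 + (⅔)*(-32)²)*7 = (-12 + (⅔)*1024)*7 = (-12 + 2048/3)*7 = (2012/3)*7 = 14084/3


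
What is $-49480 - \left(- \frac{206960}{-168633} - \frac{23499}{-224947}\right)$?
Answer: $- \frac{1876999476813467}{37933487451} \approx -49481.0$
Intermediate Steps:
$-49480 - \left(- \frac{206960}{-168633} - \frac{23499}{-224947}\right) = -49480 - \left(\left(-206960\right) \left(- \frac{1}{168633}\right) - - \frac{23499}{224947}\right) = -49480 - \left(\frac{206960}{168633} + \frac{23499}{224947}\right) = -49480 - \frac{50517737987}{37933487451} = - \frac{1876999476813467}{37933487451}$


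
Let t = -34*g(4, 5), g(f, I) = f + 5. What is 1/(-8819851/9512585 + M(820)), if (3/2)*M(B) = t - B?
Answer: -28537755/21448800973 ≈ -0.0013305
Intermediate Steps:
g(f, I) = 5 + f
t = -306 (t = -34*(5 + 4) = -34*9 = -306)
M(B) = -204 - 2*B/3 (M(B) = 2*(-306 - B)/3 = -204 - 2*B/3)
1/(-8819851/9512585 + M(820)) = 1/(-8819851/9512585 + (-204 - ⅔*820)) = 1/(-8819851*1/9512585 + (-204 - 1640/3)) = 1/(-8819851/9512585 - 2252/3) = 1/(-21448800973/28537755) = -28537755/21448800973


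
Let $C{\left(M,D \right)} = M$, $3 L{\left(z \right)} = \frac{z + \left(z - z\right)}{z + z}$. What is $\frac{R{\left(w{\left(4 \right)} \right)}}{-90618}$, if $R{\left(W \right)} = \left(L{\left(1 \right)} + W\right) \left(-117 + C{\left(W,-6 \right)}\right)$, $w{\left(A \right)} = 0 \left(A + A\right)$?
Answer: $\frac{13}{60412} \approx 0.00021519$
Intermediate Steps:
$w{\left(A \right)} = 0$ ($w{\left(A \right)} = 0 \cdot 2 A = 0$)
$L{\left(z \right)} = \frac{1}{6}$ ($L{\left(z \right)} = \frac{\left(z + \left(z - z\right)\right) \frac{1}{z + z}}{3} = \frac{\left(z + 0\right) \frac{1}{2 z}}{3} = \frac{z \frac{1}{2 z}}{3} = \frac{1}{3} \cdot \frac{1}{2} = \frac{1}{6}$)
$R{\left(W \right)} = \left(-117 + W\right) \left(\frac{1}{6} + W\right)$ ($R{\left(W \right)} = \left(\frac{1}{6} + W\right) \left(-117 + W\right) = \left(-117 + W\right) \left(\frac{1}{6} + W\right)$)
$\frac{R{\left(w{\left(4 \right)} \right)}}{-90618} = \frac{- \frac{39}{2} + 0^{2} - 0}{-90618} = \left(- \frac{39}{2} + 0 + 0\right) \left(- \frac{1}{90618}\right) = \left(- \frac{39}{2}\right) \left(- \frac{1}{90618}\right) = \frac{13}{60412}$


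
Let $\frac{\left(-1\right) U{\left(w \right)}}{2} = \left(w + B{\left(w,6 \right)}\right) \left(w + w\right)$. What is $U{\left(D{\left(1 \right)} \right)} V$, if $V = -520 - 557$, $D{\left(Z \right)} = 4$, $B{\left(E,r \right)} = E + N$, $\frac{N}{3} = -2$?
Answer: $34464$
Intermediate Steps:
$N = -6$ ($N = 3 \left(-2\right) = -6$)
$B{\left(E,r \right)} = -6 + E$ ($B{\left(E,r \right)} = E - 6 = -6 + E$)
$U{\left(w \right)} = - 4 w \left(-6 + 2 w\right)$ ($U{\left(w \right)} = - 2 \left(w + \left(-6 + w\right)\right) \left(w + w\right) = - 2 \left(-6 + 2 w\right) 2 w = - 2 \cdot 2 w \left(-6 + 2 w\right) = - 4 w \left(-6 + 2 w\right)$)
$V = -1077$
$U{\left(D{\left(1 \right)} \right)} V = 8 \cdot 4 \left(3 - 4\right) \left(-1077\right) = 8 \cdot 4 \left(-1\right) \left(-1077\right) = \left(-32\right) \left(-1077\right) = 34464$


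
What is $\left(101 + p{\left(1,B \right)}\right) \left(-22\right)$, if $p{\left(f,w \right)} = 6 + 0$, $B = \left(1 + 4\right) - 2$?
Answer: $-2354$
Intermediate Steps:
$B = 3$ ($B = 5 - 2 = 3$)
$p{\left(f,w \right)} = 6$
$\left(101 + p{\left(1,B \right)}\right) \left(-22\right) = \left(101 + 6\right) \left(-22\right) = 107 \left(-22\right) = -2354$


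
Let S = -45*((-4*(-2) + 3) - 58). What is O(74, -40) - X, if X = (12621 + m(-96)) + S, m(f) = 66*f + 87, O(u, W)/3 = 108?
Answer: -8163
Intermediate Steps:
O(u, W) = 324 (O(u, W) = 3*108 = 324)
m(f) = 87 + 66*f
S = 2115 (S = -45*((8 + 3) - 58) = -45*(11 - 58) = -45*(-47) = 2115)
X = 8487 (X = (12621 + (87 + 66*(-96))) + 2115 = (12621 + (87 - 6336)) + 2115 = (12621 - 6249) + 2115 = 6372 + 2115 = 8487)
O(74, -40) - X = 324 - 1*8487 = 324 - 8487 = -8163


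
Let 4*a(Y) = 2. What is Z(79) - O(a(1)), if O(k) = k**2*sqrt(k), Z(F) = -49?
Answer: -49 - sqrt(2)/8 ≈ -49.177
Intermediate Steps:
a(Y) = 1/2 (a(Y) = (1/4)*2 = 1/2)
O(k) = k**(5/2)
Z(79) - O(a(1)) = -49 - (1/2)**(5/2) = -49 - sqrt(2)/8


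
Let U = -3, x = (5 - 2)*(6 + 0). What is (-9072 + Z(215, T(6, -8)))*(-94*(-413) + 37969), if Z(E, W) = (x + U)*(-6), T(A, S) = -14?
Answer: -703559142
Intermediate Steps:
x = 18 (x = 3*6 = 18)
Z(E, W) = -90 (Z(E, W) = (18 - 3)*(-6) = 15*(-6) = -90)
(-9072 + Z(215, T(6, -8)))*(-94*(-413) + 37969) = (-9072 - 90)*(-94*(-413) + 37969) = -9162*(38822 + 37969) = -9162*76791 = -703559142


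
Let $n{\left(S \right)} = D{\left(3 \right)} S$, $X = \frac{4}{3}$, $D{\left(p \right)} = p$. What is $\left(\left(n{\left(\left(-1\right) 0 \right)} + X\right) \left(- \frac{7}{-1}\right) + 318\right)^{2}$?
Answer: $\frac{964324}{9} \approx 1.0715 \cdot 10^{5}$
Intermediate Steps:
$X = \frac{4}{3}$ ($X = 4 \cdot \frac{1}{3} = \frac{4}{3} \approx 1.3333$)
$n{\left(S \right)} = 3 S$
$\left(\left(n{\left(\left(-1\right) 0 \right)} + X\right) \left(- \frac{7}{-1}\right) + 318\right)^{2} = \left(\left(3 \left(\left(-1\right) 0\right) + \frac{4}{3}\right) \left(- \frac{7}{-1}\right) + 318\right)^{2} = \left(\left(3 \cdot 0 + \frac{4}{3}\right) \left(\left(-7\right) \left(-1\right)\right) + 318\right)^{2} = \left(\left(0 + \frac{4}{3}\right) 7 + 318\right)^{2} = \left(\frac{4}{3} \cdot 7 + 318\right)^{2} = \left(\frac{28}{3} + 318\right)^{2} = \left(\frac{982}{3}\right)^{2} = \frac{964324}{9}$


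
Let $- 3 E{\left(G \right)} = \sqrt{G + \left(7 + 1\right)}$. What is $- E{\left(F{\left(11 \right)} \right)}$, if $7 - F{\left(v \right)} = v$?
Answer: $\frac{2}{3} \approx 0.66667$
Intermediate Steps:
$F{\left(v \right)} = 7 - v$
$E{\left(G \right)} = - \frac{\sqrt{8 + G}}{3}$ ($E{\left(G \right)} = - \frac{\sqrt{G + \left(7 + 1\right)}}{3} = - \frac{\sqrt{G + 8}}{3} = - \frac{\sqrt{8 + G}}{3}$)
$- E{\left(F{\left(11 \right)} \right)} = - \frac{\left(-1\right) \sqrt{8 + \left(7 - 11\right)}}{3} = - \frac{\left(-1\right) \sqrt{8 - 4}}{3} = - \frac{\left(-1\right) \sqrt{4}}{3} = - \frac{\left(-1\right) 2}{3} = \left(-1\right) \left(- \frac{2}{3}\right) = \frac{2}{3}$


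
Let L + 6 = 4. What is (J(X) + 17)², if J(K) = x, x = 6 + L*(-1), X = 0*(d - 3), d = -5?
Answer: 625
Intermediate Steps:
L = -2 (L = -6 + 4 = -2)
X = 0 (X = 0*(-5 - 3) = 0*(-8) = 0)
x = 8 (x = 6 - 2*(-1) = 6 + 2 = 8)
J(K) = 8
(J(X) + 17)² = (8 + 17)² = 25² = 625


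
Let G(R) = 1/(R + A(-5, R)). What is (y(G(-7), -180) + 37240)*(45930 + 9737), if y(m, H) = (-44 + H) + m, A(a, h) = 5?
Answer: 4121083677/2 ≈ 2.0605e+9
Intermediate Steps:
G(R) = 1/(5 + R) (G(R) = 1/(R + 5) = 1/(5 + R))
y(m, H) = -44 + H + m
(y(G(-7), -180) + 37240)*(45930 + 9737) = ((-44 - 180 + 1/(5 - 7)) + 37240)*(45930 + 9737) = ((-44 - 180 + 1/(-2)) + 37240)*55667 = ((-44 - 180 - ½) + 37240)*55667 = (-449/2 + 37240)*55667 = (74031/2)*55667 = 4121083677/2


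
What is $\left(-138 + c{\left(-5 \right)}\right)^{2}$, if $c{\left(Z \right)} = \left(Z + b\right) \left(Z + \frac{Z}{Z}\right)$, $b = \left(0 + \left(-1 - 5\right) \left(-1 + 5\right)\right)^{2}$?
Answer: $5866084$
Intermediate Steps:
$b = 576$ ($b = \left(0 - 24\right)^{2} = \left(-24\right)^{2} = 576$)
$c{\left(Z \right)} = \left(1 + Z\right) \left(576 + Z\right)$ ($c{\left(Z \right)} = \left(Z + 576\right) \left(Z + \frac{Z}{Z}\right) = \left(576 + Z\right) \left(Z + 1\right) = \left(576 + Z\right) \left(1 + Z\right) = \left(1 + Z\right) \left(576 + Z\right)$)
$\left(-138 + c{\left(-5 \right)}\right)^{2} = \left(-138 + \left(576 + \left(-5\right)^{2} + 577 \left(-5\right)\right)\right)^{2} = \left(-138 + \left(576 + 25 - 2885\right)\right)^{2} = \left(-138 - 2284\right)^{2} = \left(-2422\right)^{2} = 5866084$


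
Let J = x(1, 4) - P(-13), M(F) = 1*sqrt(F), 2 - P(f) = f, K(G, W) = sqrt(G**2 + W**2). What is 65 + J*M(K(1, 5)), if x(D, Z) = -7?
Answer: 65 - 22*26**(1/4) ≈ 15.322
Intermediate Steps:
P(f) = 2 - f
M(F) = sqrt(F)
J = -22 (J = -7 - (2 - 1*(-13)) = -7 - (2 + 13) = -7 - 1*15 = -7 - 15 = -22)
65 + J*M(K(1, 5)) = 65 - 22*(1**2 + 5**2)**(1/4) = 65 - 22*(1 + 25)**(1/4) = 65 - 22*26**(1/4)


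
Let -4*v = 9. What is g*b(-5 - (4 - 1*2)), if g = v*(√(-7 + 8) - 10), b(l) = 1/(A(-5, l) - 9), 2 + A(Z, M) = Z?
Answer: -81/64 ≈ -1.2656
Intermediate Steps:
A(Z, M) = -2 + Z
v = -9/4 (v = -¼*9 = -9/4 ≈ -2.2500)
b(l) = -1/16 (b(l) = 1/((-2 - 5) - 9) = 1/(-7 - 9) = 1/(-16) = -1/16)
g = 81/4 (g = -9*(√(-7 + 8) - 10)/4 = -9*(√1 - 10)/4 = -9*(1 - 10)/4 = -9/4*(-9) = 81/4 ≈ 20.250)
g*b(-5 - (4 - 1*2)) = (81/4)*(-1/16) = -81/64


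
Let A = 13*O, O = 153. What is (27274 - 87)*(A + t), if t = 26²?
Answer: 72453355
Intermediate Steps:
A = 1989 (A = 13*153 = 1989)
t = 676
(27274 - 87)*(A + t) = (27274 - 87)*(1989 + 676) = 27187*2665 = 72453355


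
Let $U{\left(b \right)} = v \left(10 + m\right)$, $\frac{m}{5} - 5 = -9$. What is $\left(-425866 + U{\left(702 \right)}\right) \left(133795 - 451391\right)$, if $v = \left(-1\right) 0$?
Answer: $135253338136$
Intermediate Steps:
$m = -20$ ($m = 25 + 5 \left(-9\right) = 25 - 45 = -20$)
$v = 0$
$U{\left(b \right)} = 0$ ($U{\left(b \right)} = 0 \left(10 - 20\right) = 0 \left(-10\right) = 0$)
$\left(-425866 + U{\left(702 \right)}\right) \left(133795 - 451391\right) = \left(-425866 + 0\right) \left(133795 - 451391\right) = \left(-425866\right) \left(-317596\right) = 135253338136$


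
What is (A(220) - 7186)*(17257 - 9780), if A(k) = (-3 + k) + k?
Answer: -50462273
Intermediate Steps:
A(k) = -3 + 2*k
(A(220) - 7186)*(17257 - 9780) = ((-3 + 2*220) - 7186)*(17257 - 9780) = ((-3 + 440) - 7186)*7477 = (437 - 7186)*7477 = -6749*7477 = -50462273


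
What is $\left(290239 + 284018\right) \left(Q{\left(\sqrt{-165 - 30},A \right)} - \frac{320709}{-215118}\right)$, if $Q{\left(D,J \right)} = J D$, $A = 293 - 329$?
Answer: $\frac{20463265357}{23902} - 20673252 i \sqrt{195} \approx 8.5613 \cdot 10^{5} - 2.8869 \cdot 10^{8} i$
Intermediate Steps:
$A = -36$
$Q{\left(D,J \right)} = D J$
$\left(290239 + 284018\right) \left(Q{\left(\sqrt{-165 - 30},A \right)} - \frac{320709}{-215118}\right) = \left(290239 + 284018\right) \left(\sqrt{-165 - 30} \left(-36\right) - \frac{320709}{-215118}\right) = 574257 \left(\sqrt{-195} \left(-36\right) - - \frac{106903}{71706}\right) = 574257 \left(i \sqrt{195} \left(-36\right) + \frac{106903}{71706}\right) = 574257 \left(- 36 i \sqrt{195} + \frac{106903}{71706}\right) = 574257 \left(\frac{106903}{71706} - 36 i \sqrt{195}\right) = \frac{20463265357}{23902} - 20673252 i \sqrt{195}$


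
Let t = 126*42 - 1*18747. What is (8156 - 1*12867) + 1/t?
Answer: -63386506/13455 ≈ -4711.0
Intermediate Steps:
t = -13455 (t = 5292 - 18747 = -13455)
(8156 - 1*12867) + 1/t = (8156 - 1*12867) + 1/(-13455) = (8156 - 12867) - 1/13455 = -4711 - 1/13455 = -63386506/13455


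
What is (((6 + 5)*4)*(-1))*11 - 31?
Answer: -515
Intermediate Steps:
(((6 + 5)*4)*(-1))*11 - 31 = ((11*4)*(-1))*11 - 31 = (44*(-1))*11 - 31 = -44*11 - 31 = -484 - 31 = -515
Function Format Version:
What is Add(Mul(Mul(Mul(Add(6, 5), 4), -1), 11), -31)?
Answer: -515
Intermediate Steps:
Add(Mul(Mul(Mul(Add(6, 5), 4), -1), 11), -31) = Add(Mul(Mul(Mul(11, 4), -1), 11), -31) = Add(Mul(Mul(44, -1), 11), -31) = Add(Mul(-44, 11), -31) = Add(-484, -31) = -515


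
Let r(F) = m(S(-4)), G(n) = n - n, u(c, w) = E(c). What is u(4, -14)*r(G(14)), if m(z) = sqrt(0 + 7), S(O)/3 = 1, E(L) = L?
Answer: 4*sqrt(7) ≈ 10.583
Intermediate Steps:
S(O) = 3 (S(O) = 3*1 = 3)
u(c, w) = c
m(z) = sqrt(7)
G(n) = 0
r(F) = sqrt(7)
u(4, -14)*r(G(14)) = 4*sqrt(7)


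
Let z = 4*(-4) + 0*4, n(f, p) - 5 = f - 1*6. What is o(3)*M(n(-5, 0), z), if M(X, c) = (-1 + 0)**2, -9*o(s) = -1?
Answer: 1/9 ≈ 0.11111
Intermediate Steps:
n(f, p) = -1 + f (n(f, p) = 5 + (f - 1*6) = 5 + (f - 6) = 5 + (-6 + f) = -1 + f)
o(s) = 1/9 (o(s) = -1/9*(-1) = 1/9)
z = -16 (z = -16 + 0 = -16)
M(X, c) = 1 (M(X, c) = (-1)**2 = 1)
o(3)*M(n(-5, 0), z) = (1/9)*1 = 1/9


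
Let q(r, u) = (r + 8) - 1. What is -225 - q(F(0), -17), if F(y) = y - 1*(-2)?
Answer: -234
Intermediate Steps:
F(y) = 2 + y (F(y) = y + 2 = 2 + y)
q(r, u) = 7 + r (q(r, u) = (8 + r) - 1 = 7 + r)
-225 - q(F(0), -17) = -225 - (7 + (2 + 0)) = -225 - (7 + 2) = -225 - 1*9 = -225 - 9 = -234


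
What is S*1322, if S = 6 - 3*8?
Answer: -23796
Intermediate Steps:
S = -18 (S = 6 - 24 = -18)
S*1322 = -18*1322 = -23796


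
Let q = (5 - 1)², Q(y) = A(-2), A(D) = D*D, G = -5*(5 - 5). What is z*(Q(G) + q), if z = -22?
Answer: -440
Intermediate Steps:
G = 0 (G = -5*0 = 0)
A(D) = D²
Q(y) = 4 (Q(y) = (-2)² = 4)
q = 16 (q = 4² = 16)
z*(Q(G) + q) = -22*(4 + 16) = -22*20 = -440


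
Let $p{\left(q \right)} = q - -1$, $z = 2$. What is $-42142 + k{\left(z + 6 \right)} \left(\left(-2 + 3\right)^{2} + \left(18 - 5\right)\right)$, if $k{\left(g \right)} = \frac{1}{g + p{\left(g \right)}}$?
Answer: $- \frac{716400}{17} \approx -42141.0$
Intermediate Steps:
$p{\left(q \right)} = 1 + q$ ($p{\left(q \right)} = q + 1 = 1 + q$)
$k{\left(g \right)} = \frac{1}{1 + 2 g}$ ($k{\left(g \right)} = \frac{1}{g + \left(1 + g\right)} = \frac{1}{1 + 2 g}$)
$-42142 + k{\left(z + 6 \right)} \left(\left(-2 + 3\right)^{2} + \left(18 - 5\right)\right) = -42142 + \frac{\left(-2 + 3\right)^{2} + \left(18 - 5\right)}{1 + 2 \left(2 + 6\right)} = -42142 + \frac{1^{2} + \left(18 - 5\right)}{1 + 2 \cdot 8} = -42142 + \frac{1 + 13}{1 + 16} = -42142 + \frac{1}{17} \cdot 14 = -42142 + \frac{14}{17} = - \frac{716400}{17}$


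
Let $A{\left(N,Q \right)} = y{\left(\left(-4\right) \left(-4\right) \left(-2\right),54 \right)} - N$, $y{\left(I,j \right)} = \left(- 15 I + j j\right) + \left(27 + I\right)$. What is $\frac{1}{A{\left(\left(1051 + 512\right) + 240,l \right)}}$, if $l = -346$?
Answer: $\frac{1}{1588} \approx 0.00062972$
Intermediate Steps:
$y{\left(I,j \right)} = 27 + j^{2} - 14 I$ ($y{\left(I,j \right)} = \left(- 15 I + j^{2}\right) + \left(27 + I\right) = \left(j^{2} - 15 I\right) + \left(27 + I\right) = 27 + j^{2} - 14 I$)
$A{\left(N,Q \right)} = 3391 - N$ ($A{\left(N,Q \right)} = \left(27 + 54^{2} - 14 \left(-4\right) \left(-4\right) \left(-2\right)\right) - N = \left(27 + 2916 - 14 \cdot 16 \left(-2\right)\right) - N = \left(27 + 2916 - -448\right) - N = \left(27 + 2916 + 448\right) - N = 3391 - N$)
$\frac{1}{A{\left(\left(1051 + 512\right) + 240,l \right)}} = \frac{1}{3391 - \left(\left(1051 + 512\right) + 240\right)} = \frac{1}{3391 - \left(1563 + 240\right)} = \frac{1}{3391 - 1803} = \frac{1}{1588}$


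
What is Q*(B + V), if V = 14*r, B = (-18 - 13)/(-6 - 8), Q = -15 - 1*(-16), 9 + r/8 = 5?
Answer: -6241/14 ≈ -445.79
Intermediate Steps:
r = -32 (r = -72 + 8*5 = -72 + 40 = -32)
Q = 1 (Q = -15 + 16 = 1)
B = 31/14 (B = -31/(-14) = -31*(-1/14) = 31/14 ≈ 2.2143)
V = -448 (V = 14*(-32) = -448)
Q*(B + V) = 1*(31/14 - 448) = 1*(-6241/14) = -6241/14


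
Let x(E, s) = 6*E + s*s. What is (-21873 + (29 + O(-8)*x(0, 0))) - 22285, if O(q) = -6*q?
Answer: -44129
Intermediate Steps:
x(E, s) = s² + 6*E (x(E, s) = 6*E + s² = s² + 6*E)
(-21873 + (29 + O(-8)*x(0, 0))) - 22285 = (-21873 + (29 + (-6*(-8))*(0² + 6*0))) - 22285 = (-21873 + (29 + 48*(0 + 0))) - 22285 = (-21873 + (29 + 48*0)) - 22285 = (-21873 + (29 + 0)) - 22285 = (-21873 + 29) - 22285 = -21844 - 22285 = -44129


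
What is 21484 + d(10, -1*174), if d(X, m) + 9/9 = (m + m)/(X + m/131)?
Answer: 6089775/284 ≈ 21443.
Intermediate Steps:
d(X, m) = -1 + 2*m/(X + m/131) (d(X, m) = -1 + (m + m)/(X + m/131) = -1 + (2*m)/(X + m*(1/131)) = -1 + (2*m)/(X + m/131) = -1 + 2*m/(X + m/131))
21484 + d(10, -1*174) = 21484 + (-131*10 + 261*(-1*174))/(-1*174 + 131*10) = 21484 + (-1310 + 261*(-174))/(-174 + 1310) = 21484 + (-1310 - 45414)/1136 = 21484 + (1/1136)*(-46724) = 21484 - 11681/284 = 6089775/284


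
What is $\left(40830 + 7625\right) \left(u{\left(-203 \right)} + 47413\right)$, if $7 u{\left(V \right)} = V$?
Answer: $2295991720$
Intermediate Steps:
$u{\left(V \right)} = \frac{V}{7}$
$\left(40830 + 7625\right) \left(u{\left(-203 \right)} + 47413\right) = \left(40830 + 7625\right) \left(\frac{1}{7} \left(-203\right) + 47413\right) = 48455 \left(-29 + 47413\right) = 48455 \cdot 47384 = 2295991720$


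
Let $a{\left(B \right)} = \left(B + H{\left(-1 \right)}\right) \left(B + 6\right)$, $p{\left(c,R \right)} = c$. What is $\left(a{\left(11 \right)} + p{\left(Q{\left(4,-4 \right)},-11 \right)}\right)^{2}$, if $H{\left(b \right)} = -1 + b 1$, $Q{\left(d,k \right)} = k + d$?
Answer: $23409$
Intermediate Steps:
$Q{\left(d,k \right)} = d + k$
$H{\left(b \right)} = -1 + b$
$a{\left(B \right)} = \left(-2 + B\right) \left(6 + B\right)$ ($a{\left(B \right)} = \left(B - 2\right) \left(B + 6\right) = \left(B - 2\right) \left(6 + B\right) = \left(-2 + B\right) \left(6 + B\right)$)
$\left(a{\left(11 \right)} + p{\left(Q{\left(4,-4 \right)},-11 \right)}\right)^{2} = \left(\left(-12 + 11^{2} + 4 \cdot 11\right) + \left(4 - 4\right)\right)^{2} = \left(\left(-12 + 121 + 44\right) + 0\right)^{2} = \left(153 + 0\right)^{2} = 153^{2} = 23409$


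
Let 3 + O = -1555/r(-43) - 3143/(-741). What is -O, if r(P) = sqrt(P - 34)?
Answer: -920/741 - 1555*I*sqrt(77)/77 ≈ -1.2416 - 177.21*I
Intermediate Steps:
r(P) = sqrt(-34 + P)
O = 920/741 + 1555*I*sqrt(77)/77 (O = -3 + (-1555/sqrt(-34 - 43) - 3143/(-741)) = -3 + (-1555*(-I*sqrt(77)/77) - 3143*(-1/741)) = -3 + (-1555*(-I*sqrt(77)/77) + 3143/741) = -3 + (-(-1555)*I*sqrt(77)/77 + 3143/741) = -3 + (1555*I*sqrt(77)/77 + 3143/741) = -3 + (3143/741 + 1555*I*sqrt(77)/77) = 920/741 + 1555*I*sqrt(77)/77 ≈ 1.2416 + 177.21*I)
-O = -(920/741 + 1555*I*sqrt(77)/77) = -920/741 - 1555*I*sqrt(77)/77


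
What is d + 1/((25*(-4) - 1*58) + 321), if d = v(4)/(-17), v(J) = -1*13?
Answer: 2136/2771 ≈ 0.77084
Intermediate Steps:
v(J) = -13
d = 13/17 (d = -13/(-17) = -13*(-1/17) = 13/17 ≈ 0.76471)
d + 1/((25*(-4) - 1*58) + 321) = 13/17 + 1/((25*(-4) - 1*58) + 321) = 13/17 + 1/((-100 - 58) + 321) = 13/17 + 1/(-158 + 321) = 13/17 + 1/163 = 2136/2771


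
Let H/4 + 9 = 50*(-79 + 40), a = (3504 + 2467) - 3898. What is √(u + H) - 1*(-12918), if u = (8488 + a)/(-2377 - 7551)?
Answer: 12918 + I*√193115407858/4964 ≈ 12918.0 + 88.527*I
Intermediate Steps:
a = 2073 (a = 5971 - 3898 = 2073)
u = -10561/9928 (u = (8488 + 2073)/(-2377 - 7551) = 10561/(-9928) = 10561*(-1/9928) = -10561/9928 ≈ -1.0638)
H = -7836 (H = -36 + 4*(50*(-79 + 40)) = -36 + 4*(50*(-39)) = -36 + 4*(-1950) = -36 - 7800 = -7836)
√(u + H) - 1*(-12918) = √(-10561/9928 - 7836) - 1*(-12918) = √(-77806369/9928) + 12918 = I*√193115407858/4964 + 12918 = 12918 + I*√193115407858/4964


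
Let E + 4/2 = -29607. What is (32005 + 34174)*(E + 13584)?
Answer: -1060518475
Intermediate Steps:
E = -29609 (E = -2 - 29607 = -29609)
(32005 + 34174)*(E + 13584) = (32005 + 34174)*(-29609 + 13584) = 66179*(-16025) = -1060518475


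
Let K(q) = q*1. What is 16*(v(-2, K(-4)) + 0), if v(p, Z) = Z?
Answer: -64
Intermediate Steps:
K(q) = q
16*(v(-2, K(-4)) + 0) = 16*(-4 + 0) = 16*(-4) = -64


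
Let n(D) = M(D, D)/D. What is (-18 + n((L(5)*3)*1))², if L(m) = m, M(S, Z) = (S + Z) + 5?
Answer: 2209/9 ≈ 245.44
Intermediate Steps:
M(S, Z) = 5 + S + Z
n(D) = (5 + 2*D)/D (n(D) = (5 + D + D)/D = (5 + 2*D)/D)
(-18 + n((L(5)*3)*1))² = (-18 + (2 + 5/(((5*3)*1))))² = (-18 + (2 + 5/((15*1))))² = (-18 + (2 + 5/15))² = (-18 + (2 + 5*(1/15)))² = (-18 + (2 + ⅓))² = (-18 + 7/3)² = (-47/3)² = 2209/9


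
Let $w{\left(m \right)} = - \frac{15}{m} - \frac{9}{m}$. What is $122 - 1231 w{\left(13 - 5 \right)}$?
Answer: $3815$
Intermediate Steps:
$w{\left(m \right)} = - \frac{24}{m}$
$122 - 1231 w{\left(13 - 5 \right)} = 122 - 1231 \left(- \frac{24}{13 - 5}\right) = 122 - 1231 \left(- \frac{24}{8}\right) = 122 - 1231 \left(\left(-24\right) \frac{1}{8}\right) = 122 - -3693 = 122 + 3693 = 3815$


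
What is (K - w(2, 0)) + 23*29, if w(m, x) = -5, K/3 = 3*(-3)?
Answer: 645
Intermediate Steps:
K = -27 (K = 3*(3*(-3)) = 3*(-9) = -27)
(K - w(2, 0)) + 23*29 = (-27 - 1*(-5)) + 23*29 = (-27 + 5) + 667 = -22 + 667 = 645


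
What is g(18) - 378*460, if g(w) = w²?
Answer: -173556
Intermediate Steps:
g(18) - 378*460 = 18² - 378*460 = 324 - 173880 = -173556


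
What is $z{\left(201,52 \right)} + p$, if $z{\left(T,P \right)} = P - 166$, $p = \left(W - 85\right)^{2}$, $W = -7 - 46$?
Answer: $18930$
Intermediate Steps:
$W = -53$
$p = 19044$ ($p = \left(-53 - 85\right)^{2} = \left(-138\right)^{2} = 19044$)
$z{\left(T,P \right)} = -166 + P$
$z{\left(201,52 \right)} + p = \left(-166 + 52\right) + 19044 = -114 + 19044 = 18930$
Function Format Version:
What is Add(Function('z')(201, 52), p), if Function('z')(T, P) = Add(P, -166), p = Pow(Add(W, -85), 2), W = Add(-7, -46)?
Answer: 18930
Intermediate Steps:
W = -53
p = 19044 (p = Pow(Add(-53, -85), 2) = Pow(-138, 2) = 19044)
Function('z')(T, P) = Add(-166, P)
Add(Function('z')(201, 52), p) = Add(Add(-166, 52), 19044) = Add(-114, 19044) = 18930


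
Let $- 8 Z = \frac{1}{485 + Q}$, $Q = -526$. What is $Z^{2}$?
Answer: $\frac{1}{107584} \approx 9.2951 \cdot 10^{-6}$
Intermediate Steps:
$Z = \frac{1}{328}$ ($Z = - \frac{1}{8 \left(485 - 526\right)} = - \frac{1}{8 \left(-41\right)} = \left(- \frac{1}{8}\right) \left(- \frac{1}{41}\right) = \frac{1}{328} \approx 0.0030488$)
$Z^{2} = \left(\frac{1}{328}\right)^{2} = \frac{1}{107584}$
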